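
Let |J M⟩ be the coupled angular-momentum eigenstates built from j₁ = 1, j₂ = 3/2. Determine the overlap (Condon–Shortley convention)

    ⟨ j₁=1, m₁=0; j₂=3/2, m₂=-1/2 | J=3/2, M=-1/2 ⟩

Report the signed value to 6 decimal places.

√[4·1!1!2!/5! · 1!1!1!2!1!2!] = √(4/15)
  +(−1)^0/∏(0,1,1,1,0,1)! = 1  (running 1)
  +(−1)^1/∏(1,0,0,0,1,2)! = -1/2  (running 1/2)
⟨..|..⟩ = √(4/15)·(1/2) = +0.258199

+0.258199  (= +√(1/15))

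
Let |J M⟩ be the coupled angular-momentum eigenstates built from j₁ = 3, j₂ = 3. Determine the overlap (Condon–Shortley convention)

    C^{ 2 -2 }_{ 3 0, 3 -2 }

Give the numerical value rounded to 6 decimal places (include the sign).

−√(5/21) ≈ -0.487950

√[5·4!2!2!/9! · 3!3!1!5!0!4!] = √(960/7)
  +(−1)^1/∏(1,3,2,0,0,2)! = -1/24  (running -1/24)
⟨..|..⟩ = √(960/7)·(-1/24) = -0.487950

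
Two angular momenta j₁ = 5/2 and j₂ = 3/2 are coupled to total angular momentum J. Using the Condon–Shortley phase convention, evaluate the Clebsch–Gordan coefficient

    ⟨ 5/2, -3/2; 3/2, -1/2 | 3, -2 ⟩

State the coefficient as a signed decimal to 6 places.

j₁+j₂−J=1  J+j₁−j₂=4  J−j₁+j₂=2  j₁+j₂+J+1=8
(j₁±m₁, j₂±m₂, J±M) = (1,4,1,2,1,5)
P² = 48
sum k=0..1:
  [0] +1/24 = 1/24
  [1] −1/12 = -1/12
S = -1/24
C² = P²·S² = 1/12 ; C = -0.288675

−√(1/12) = -0.288675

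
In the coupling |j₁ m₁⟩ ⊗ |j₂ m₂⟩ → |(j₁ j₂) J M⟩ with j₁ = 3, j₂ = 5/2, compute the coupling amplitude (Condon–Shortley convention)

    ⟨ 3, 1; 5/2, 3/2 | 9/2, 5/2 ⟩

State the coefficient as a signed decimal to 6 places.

−√(10/99) = -0.317821

j₁+j₂−J=1  J+j₁−j₂=5  J−j₁+j₂=4  j₁+j₂+J+1=11
(j₁±m₁, j₂±m₂, J±M) = (4,2,4,1,7,2)
P² = 92160/11
sum k=0..1:
  [0] +1/288 = 1/288
  [1] −1/144 = -1/144
S = -1/288
C² = P²·S² = 10/99 ; C = -0.317821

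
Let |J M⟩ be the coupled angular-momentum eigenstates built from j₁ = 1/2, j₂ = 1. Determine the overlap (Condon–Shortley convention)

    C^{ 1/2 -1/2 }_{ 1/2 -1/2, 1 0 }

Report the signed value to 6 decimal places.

−√(1/3) = -0.577350

√[2·1!0!1!/3! · 0!1!1!1!0!1!] = √(1/3)
  +(−1)^1/∏(1,0,0,0,0,1)! = -1  (running -1)
⟨..|..⟩ = √(1/3)·(-1) = -0.577350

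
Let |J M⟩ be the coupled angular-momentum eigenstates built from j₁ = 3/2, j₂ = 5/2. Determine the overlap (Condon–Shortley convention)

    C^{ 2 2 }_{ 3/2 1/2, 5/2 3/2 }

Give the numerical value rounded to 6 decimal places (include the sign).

-0.617213  (= −√(8/21))

j₁+j₂−J=2  J+j₁−j₂=1  J−j₁+j₂=3  j₁+j₂+J+1=7
(j₁±m₁, j₂±m₂, J±M) = (2,1,4,1,4,0)
P² = 96/7
sum k=1..1:
  [1] −1/6 = -1/6
S = -1/6
C² = P²·S² = 8/21 ; C = -0.617213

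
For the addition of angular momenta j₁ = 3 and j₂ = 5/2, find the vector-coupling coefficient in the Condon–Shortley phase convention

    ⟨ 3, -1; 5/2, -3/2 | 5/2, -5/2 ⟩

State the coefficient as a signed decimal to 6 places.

√[6·3!3!2!/9! · 2!4!1!4!0!5!] = √(1152/7)
  +(−1)^1/∏(1,2,3,0,0,2)! = -1/24  (running -1/24)
⟨..|..⟩ = √(1152/7)·(-1/24) = -0.534522

-0.534522  (= −√(2/7))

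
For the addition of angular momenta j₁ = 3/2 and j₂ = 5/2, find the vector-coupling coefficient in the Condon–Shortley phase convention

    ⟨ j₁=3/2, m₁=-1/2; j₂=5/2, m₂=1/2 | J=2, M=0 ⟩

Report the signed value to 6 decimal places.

√[5·2!1!3!/7! · 1!2!3!2!2!2!] = √(8/7)
  +(−1)^1/∏(1,1,1,2,0,1)! = -1/2  (running -1/2)
  +(−1)^2/∏(2,0,0,1,1,2)! = 1/4  (running -1/4)
⟨..|..⟩ = √(8/7)·(-1/4) = -0.267261

−√(1/14) = -0.267261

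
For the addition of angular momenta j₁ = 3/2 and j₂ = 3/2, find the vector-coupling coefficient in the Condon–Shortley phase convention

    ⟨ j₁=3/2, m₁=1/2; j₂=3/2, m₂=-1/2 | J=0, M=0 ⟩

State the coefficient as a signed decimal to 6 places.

-0.500000  (= −√(1/4))

triangle: 3!×0!×0!/4! = 6/24
(j±m)!: 2!×1!×1!×2!×0!×0! = 4
prefactor² = (2J+1)×Δ×N² = 1
  k=1: −1/(1!×2!×0!×0!×0!×0!) = -1/2
Σ = -1/2  ⇒  CG² = 1×(-1/2)² = 1/4
CG = −√(1/4) = -0.500000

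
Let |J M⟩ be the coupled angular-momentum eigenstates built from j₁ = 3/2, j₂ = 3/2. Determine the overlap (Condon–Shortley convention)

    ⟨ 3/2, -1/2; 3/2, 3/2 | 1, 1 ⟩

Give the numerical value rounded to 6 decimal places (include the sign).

j₁+j₂−J=2  J+j₁−j₂=1  J−j₁+j₂=1  j₁+j₂+J+1=5
(j₁±m₁, j₂±m₂, J±M) = (1,2,3,0,2,0)
P² = 6/5
sum k=2..2:
  [2] +1/2 = 1/2
S = 1/2
C² = P²·S² = 3/10 ; C = +0.547723

+√(3/10) = +0.547723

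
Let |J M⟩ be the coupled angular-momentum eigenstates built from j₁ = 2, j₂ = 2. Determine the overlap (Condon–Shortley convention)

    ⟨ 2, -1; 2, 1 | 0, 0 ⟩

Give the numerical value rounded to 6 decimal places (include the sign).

-0.447214

√[1·4!0!0!/5! · 1!3!3!1!0!0!] = √(36/5)
  +(−1)^3/∏(3,1,0,0,0,0)! = -1/6  (running -1/6)
⟨..|..⟩ = √(36/5)·(-1/6) = -0.447214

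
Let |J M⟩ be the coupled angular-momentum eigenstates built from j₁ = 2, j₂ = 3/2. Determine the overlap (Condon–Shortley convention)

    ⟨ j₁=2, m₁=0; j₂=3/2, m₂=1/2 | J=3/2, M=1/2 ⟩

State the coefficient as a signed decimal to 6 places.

-0.447214  (= −√(1/5))

triangle: 2!*2!*1!/6! = 4/720
(j±m)!: 2!*2!*2!*1!*2!*1! = 16
prefactor² = (2J+1)*Δ*N² = 16/45
  k=1: −1/(1!*1!*1!*1!*1!*0!) = -1
  k=2: +1/(2!*0!*0!*0!*2!*1!) = 1/4
Σ = -3/4  ⇒  CG² = 16/45*(-3/4)² = 1/5
CG = −√(1/5) = -0.447214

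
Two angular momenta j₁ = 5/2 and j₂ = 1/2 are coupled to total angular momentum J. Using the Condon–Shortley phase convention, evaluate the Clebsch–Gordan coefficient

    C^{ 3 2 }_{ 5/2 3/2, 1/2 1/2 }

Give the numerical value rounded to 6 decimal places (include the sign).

triangle: 0!·5!·1!/7! = 120/5040
(j±m)!: 4!·1!·1!·0!·5!·1! = 2880
prefactor² = (2J+1)·Δ·N² = 480
  k=0: +1/(0!·0!·1!·1!·4!·0!) = 1/24
Σ = 1/24  ⇒  CG² = 480·1/24² = 5/6
CG = +√(5/6) = +0.912871

+0.912871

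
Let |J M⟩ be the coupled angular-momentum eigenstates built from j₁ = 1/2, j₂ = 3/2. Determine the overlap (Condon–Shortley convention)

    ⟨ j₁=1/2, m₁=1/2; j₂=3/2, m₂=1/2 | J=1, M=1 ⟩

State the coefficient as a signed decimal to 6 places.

triangle: 1!*0!*2!/4! = 2/24
(j±m)!: 1!*0!*2!*1!*2!*0! = 4
prefactor² = (2J+1)*Δ*N² = 1
  k=0: +1/(0!*1!*0!*2!*0!*0!) = 1/2
Σ = 1/2  ⇒  CG² = 1*1/2² = 1/4
CG = +√(1/4) = +0.500000

+0.500000  (= +√(1/4))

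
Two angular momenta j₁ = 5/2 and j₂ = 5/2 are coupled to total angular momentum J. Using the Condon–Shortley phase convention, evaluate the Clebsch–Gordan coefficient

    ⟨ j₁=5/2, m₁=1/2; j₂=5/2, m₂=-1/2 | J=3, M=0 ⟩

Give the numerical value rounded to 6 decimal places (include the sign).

√[7·2!3!3!/9! · 3!2!2!3!3!3!] = √(36/5)
  +(−1)^0/∏(0,2,2,2,1,1)! = 1/8  (running 1/8)
  +(−1)^1/∏(1,1,1,1,2,2)! = -1/4  (running -1/8)
  +(−1)^2/∏(2,0,0,0,3,3)! = 1/72  (running -1/9)
⟨..|..⟩ = √(36/5)·(-1/9) = -0.298142

−√(4/45) = -0.298142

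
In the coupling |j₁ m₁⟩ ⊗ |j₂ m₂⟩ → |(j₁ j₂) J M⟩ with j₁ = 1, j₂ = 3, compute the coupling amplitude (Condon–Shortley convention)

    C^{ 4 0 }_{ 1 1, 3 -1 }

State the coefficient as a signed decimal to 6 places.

triangle: 0!*2!*6!/9! = 1440/362880
(j±m)!: 2!*0!*2!*4!*4!*4! = 55296
prefactor² = (2J+1)*Δ*N² = 13824/7
  k=0: +1/(0!*0!*0!*2!*2!*4!) = 1/96
Σ = 1/96  ⇒  CG² = 13824/7*1/96² = 3/14
CG = +√(3/14) = +0.462910

+0.462910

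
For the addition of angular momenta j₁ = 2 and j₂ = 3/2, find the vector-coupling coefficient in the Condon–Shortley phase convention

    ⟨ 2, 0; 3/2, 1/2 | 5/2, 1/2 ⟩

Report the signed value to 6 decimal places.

triangle: 1!·3!·2!/7! = 12/5040
(j±m)!: 2!·2!·2!·1!·3!·2! = 96
prefactor² = (2J+1)·Δ·N² = 48/35
  k=0: +1/(0!·1!·2!·2!·1!·0!) = 1/4
  k=1: −1/(1!·0!·1!·1!·2!·1!) = -1/2
Σ = -1/4  ⇒  CG² = 48/35·(-1/4)² = 3/35
CG = −√(3/35) = -0.292770

-0.292770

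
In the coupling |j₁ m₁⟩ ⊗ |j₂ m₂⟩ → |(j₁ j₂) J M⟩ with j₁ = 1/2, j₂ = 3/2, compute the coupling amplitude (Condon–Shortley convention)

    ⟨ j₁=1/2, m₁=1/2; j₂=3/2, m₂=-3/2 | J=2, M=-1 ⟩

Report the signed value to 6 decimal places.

j₁+j₂−J=0  J+j₁−j₂=1  J−j₁+j₂=3  j₁+j₂+J+1=5
(j₁±m₁, j₂±m₂, J±M) = (1,0,0,3,1,3)
P² = 9
sum k=0..0:
  [0] +1/6 = 1/6
S = 1/6
C² = P²·S² = 1/4 ; C = +0.500000

+0.500000  (= +√(1/4))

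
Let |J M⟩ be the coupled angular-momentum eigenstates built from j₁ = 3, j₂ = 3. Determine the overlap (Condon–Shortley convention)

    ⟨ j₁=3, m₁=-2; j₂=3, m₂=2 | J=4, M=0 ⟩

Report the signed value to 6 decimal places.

j₁+j₂−J=2  J+j₁−j₂=4  J−j₁+j₂=4  j₁+j₂+J+1=11
(j₁±m₁, j₂±m₂, J±M) = (1,5,5,1,4,4)
P² = 165888/77
sum k=1..2:
  [1] −1/576 = -1/576
  [2] +1/72 = 1/72
S = 7/576
C² = P²·S² = 7/22 ; C = +0.564076

+√(7/22) ≈ +0.564076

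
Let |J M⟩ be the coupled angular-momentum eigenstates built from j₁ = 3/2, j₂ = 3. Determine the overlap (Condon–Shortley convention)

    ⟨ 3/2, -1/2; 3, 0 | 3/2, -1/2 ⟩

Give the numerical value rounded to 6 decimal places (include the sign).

j₁+j₂−J=3  J+j₁−j₂=0  J−j₁+j₂=3  j₁+j₂+J+1=7
(j₁±m₁, j₂±m₂, J±M) = (1,2,3,3,1,2)
P² = 144/35
sum k=2..2:
  [2] +1/4 = 1/4
S = 1/4
C² = P²·S² = 9/35 ; C = +0.507093

+√(9/35) = +0.507093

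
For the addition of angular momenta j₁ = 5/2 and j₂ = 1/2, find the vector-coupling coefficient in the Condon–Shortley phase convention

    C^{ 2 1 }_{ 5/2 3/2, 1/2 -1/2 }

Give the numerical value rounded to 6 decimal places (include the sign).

√[5·1!4!0!/6! · 4!1!0!1!3!1!] = √(24)
  +(−1)^0/∏(0,1,1,0,3,0)! = 1/6  (running 1/6)
⟨..|..⟩ = √(24)·(1/6) = +0.816497

+0.816497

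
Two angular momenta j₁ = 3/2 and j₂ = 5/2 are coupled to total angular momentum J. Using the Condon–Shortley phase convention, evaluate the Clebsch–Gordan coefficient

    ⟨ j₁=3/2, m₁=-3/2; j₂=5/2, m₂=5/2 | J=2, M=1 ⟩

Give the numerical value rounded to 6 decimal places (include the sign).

triangle: 2!×1!×3!/7! = 12/5040
(j±m)!: 0!×3!×5!×0!×3!×1! = 4320
prefactor² = (2J+1)×Δ×N² = 360/7
  k=2: +1/(2!×0!×1!×3!×0!×0!) = 1/12
Σ = 1/12  ⇒  CG² = 360/7×1/12² = 5/14
CG = +√(5/14) = +0.597614

+0.597614  (= +√(5/14))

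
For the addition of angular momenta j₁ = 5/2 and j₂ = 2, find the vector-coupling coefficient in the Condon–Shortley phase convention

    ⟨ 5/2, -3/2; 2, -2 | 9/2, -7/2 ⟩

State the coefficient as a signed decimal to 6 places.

+0.745356

√[10·0!5!4!/10! · 1!4!0!4!1!8!] = √(184320)
  +(−1)^0/∏(0,0,4,0,1,4)! = 1/576  (running 1/576)
⟨..|..⟩ = √(184320)·(1/576) = +0.745356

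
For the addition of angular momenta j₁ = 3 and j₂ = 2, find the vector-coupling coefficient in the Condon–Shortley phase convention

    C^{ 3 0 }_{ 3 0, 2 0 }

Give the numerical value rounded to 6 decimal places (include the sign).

j₁+j₂−J=2  J+j₁−j₂=4  J−j₁+j₂=2  j₁+j₂+J+1=9
(j₁±m₁, j₂±m₂, J±M) = (3,3,2,2,3,3)
P² = 48/5
sum k=0..2:
  [0] +1/24 = 1/24
  [1] −1/4 = -1/4
  [2] +1/24 = 1/24
S = -1/6
C² = P²·S² = 4/15 ; C = -0.516398

-0.516398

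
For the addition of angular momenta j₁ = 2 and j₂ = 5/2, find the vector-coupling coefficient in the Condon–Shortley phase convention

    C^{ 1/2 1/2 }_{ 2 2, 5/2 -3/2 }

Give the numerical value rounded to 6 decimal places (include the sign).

+√(1/15) ≈ +0.258199

triangle: 4!*0!*1!/6! = 24/720
(j±m)!: 4!*0!*1!*4!*1!*0! = 576
prefactor² = (2J+1)*Δ*N² = 192/5
  k=0: +1/(0!*4!*0!*1!*0!*0!) = 1/24
Σ = 1/24  ⇒  CG² = 192/5*1/24² = 1/15
CG = +√(1/15) = +0.258199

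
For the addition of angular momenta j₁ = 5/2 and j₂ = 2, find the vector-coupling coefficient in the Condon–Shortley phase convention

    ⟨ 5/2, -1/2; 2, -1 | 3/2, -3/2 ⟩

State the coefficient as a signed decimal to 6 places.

j₁+j₂−J=3  J+j₁−j₂=2  J−j₁+j₂=1  j₁+j₂+J+1=7
(j₁±m₁, j₂±m₂, J±M) = (2,3,1,3,0,3)
P² = 144/35
sum k=1..1:
  [1] −1/4 = -1/4
S = -1/4
C² = P²·S² = 9/35 ; C = -0.507093

-0.507093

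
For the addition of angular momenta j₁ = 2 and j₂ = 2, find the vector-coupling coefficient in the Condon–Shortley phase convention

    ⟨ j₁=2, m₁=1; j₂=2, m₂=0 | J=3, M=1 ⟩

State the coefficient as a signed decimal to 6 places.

+√(1/5) ≈ +0.447214

triangle: 1!*3!*3!/8! = 36/40320
(j±m)!: 3!*1!*2!*2!*4!*2! = 1152
prefactor² = (2J+1)*Δ*N² = 36/5
  k=0: +1/(0!*1!*1!*2!*2!*1!) = 1/4
  k=1: −1/(1!*0!*0!*1!*3!*2!) = -1/12
Σ = 1/6  ⇒  CG² = 36/5*1/6² = 1/5
CG = +√(1/5) = +0.447214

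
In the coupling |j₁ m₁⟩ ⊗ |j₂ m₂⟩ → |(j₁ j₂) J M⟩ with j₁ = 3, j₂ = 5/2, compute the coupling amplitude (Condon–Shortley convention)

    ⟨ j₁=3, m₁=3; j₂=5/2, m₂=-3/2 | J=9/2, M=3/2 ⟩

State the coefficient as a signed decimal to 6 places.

√[10·1!5!4!/11! · 6!0!1!4!6!3!] = √(4147200/77)
  +(−1)^0/∏(0,1,0,1,5,3)! = 1/720  (running 1/720)
⟨..|..⟩ = √(4147200/77)·(1/720) = +0.322329

+0.322329  (= +√(8/77))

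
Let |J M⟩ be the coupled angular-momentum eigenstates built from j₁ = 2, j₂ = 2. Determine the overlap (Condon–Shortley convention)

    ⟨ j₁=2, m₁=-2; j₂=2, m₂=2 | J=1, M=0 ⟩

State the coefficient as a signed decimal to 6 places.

−√(2/5) ≈ -0.632456

j₁+j₂−J=3  J+j₁−j₂=1  J−j₁+j₂=1  j₁+j₂+J+1=6
(j₁±m₁, j₂±m₂, J±M) = (0,4,4,0,1,1)
P² = 72/5
sum k=3..3:
  [3] −1/6 = -1/6
S = -1/6
C² = P²·S² = 2/5 ; C = -0.632456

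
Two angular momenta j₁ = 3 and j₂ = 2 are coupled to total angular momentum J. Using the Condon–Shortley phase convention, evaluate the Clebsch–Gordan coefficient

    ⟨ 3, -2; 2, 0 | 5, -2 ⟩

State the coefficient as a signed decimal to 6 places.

+√(3/10) = +0.547723

√[11·0!6!4!/11! · 1!5!2!2!3!7!] = √(69120)
  +(−1)^0/∏(0,0,5,2,1,2)! = 1/480  (running 1/480)
⟨..|..⟩ = √(69120)·(1/480) = +0.547723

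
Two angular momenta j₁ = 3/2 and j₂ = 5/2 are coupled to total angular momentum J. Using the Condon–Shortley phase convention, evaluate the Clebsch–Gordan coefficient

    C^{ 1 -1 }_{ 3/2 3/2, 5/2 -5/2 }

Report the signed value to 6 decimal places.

+0.707107

j₁+j₂−J=3  J+j₁−j₂=0  J−j₁+j₂=2  j₁+j₂+J+1=6
(j₁±m₁, j₂±m₂, J±M) = (3,0,0,5,0,2)
P² = 72
sum k=0..0:
  [0] +1/12 = 1/12
S = 1/12
C² = P²·S² = 1/2 ; C = +0.707107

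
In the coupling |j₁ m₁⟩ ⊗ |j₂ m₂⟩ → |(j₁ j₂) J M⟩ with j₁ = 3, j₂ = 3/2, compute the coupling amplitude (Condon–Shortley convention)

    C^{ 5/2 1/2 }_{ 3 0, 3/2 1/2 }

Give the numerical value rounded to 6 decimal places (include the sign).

−√(6/35) ≈ -0.414039

√[6·2!4!1!/8! · 3!3!2!1!3!2!] = √(216/35)
  +(−1)^1/∏(1,1,2,1,2,0)! = -1/4  (running -1/4)
  +(−1)^2/∏(2,0,1,0,3,1)! = 1/12  (running -1/6)
⟨..|..⟩ = √(216/35)·(-1/6) = -0.414039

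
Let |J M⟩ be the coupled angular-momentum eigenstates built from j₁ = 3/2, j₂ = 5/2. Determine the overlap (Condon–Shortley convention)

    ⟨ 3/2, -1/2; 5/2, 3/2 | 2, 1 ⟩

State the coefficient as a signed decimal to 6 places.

+√(1/42) = +0.154303

triangle: 2!*1!*3!/7! = 12/5040
(j±m)!: 1!*2!*4!*1!*3!*1! = 288
prefactor² = (2J+1)*Δ*N² = 24/7
  k=1: −1/(1!*1!*1!*3!*0!*0!) = -1/6
  k=2: +1/(2!*0!*0!*2!*1!*1!) = 1/4
Σ = 1/12  ⇒  CG² = 24/7*1/12² = 1/42
CG = +√(1/42) = +0.154303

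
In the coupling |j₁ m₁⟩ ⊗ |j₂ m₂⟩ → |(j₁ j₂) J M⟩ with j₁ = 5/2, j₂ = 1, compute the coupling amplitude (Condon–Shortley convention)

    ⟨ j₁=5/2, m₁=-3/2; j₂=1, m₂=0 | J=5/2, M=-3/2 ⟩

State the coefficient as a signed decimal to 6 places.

√[6·1!4!1!/7! · 1!4!1!1!1!4!] = √(576/35)
  +(−1)^0/∏(0,1,4,1,0,0)! = 1/24  (running 1/24)
  +(−1)^1/∏(1,0,3,0,1,1)! = -1/6  (running -1/8)
⟨..|..⟩ = √(576/35)·(-1/8) = -0.507093

−√(9/35) ≈ -0.507093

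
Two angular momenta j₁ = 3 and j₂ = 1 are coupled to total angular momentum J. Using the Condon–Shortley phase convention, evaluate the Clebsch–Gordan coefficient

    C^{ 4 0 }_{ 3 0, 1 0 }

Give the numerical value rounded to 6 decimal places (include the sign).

+0.755929  (= +√(4/7))

√[9·0!6!2!/9! · 3!3!1!1!4!4!] = √(5184/7)
  +(−1)^0/∏(0,0,3,1,3,1)! = 1/36  (running 1/36)
⟨..|..⟩ = √(5184/7)·(1/36) = +0.755929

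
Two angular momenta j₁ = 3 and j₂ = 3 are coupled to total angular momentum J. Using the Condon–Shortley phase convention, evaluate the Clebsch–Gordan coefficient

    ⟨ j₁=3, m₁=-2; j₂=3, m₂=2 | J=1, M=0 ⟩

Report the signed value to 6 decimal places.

+√(1/7) ≈ +0.377964

j₁+j₂−J=5  J+j₁−j₂=1  J−j₁+j₂=1  j₁+j₂+J+1=8
(j₁±m₁, j₂±m₂, J±M) = (1,5,5,1,1,1)
P² = 900/7
sum k=4..5:
  [4] +1/24 = 1/24
  [5] −1/120 = -1/120
S = 1/30
C² = P²·S² = 1/7 ; C = +0.377964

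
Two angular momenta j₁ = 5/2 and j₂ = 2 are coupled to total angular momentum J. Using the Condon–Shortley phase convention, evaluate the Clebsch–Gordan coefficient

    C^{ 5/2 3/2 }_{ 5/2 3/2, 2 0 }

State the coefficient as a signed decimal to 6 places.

j₁+j₂−J=2  J+j₁−j₂=3  J−j₁+j₂=2  j₁+j₂+J+1=8
(j₁±m₁, j₂±m₂, J±M) = (4,1,2,2,4,1)
P² = 288/35
sum k=0..1:
  [0] +1/8 = 1/8
  [1] −1/6 = -1/6
S = -1/24
C² = P²·S² = 1/70 ; C = -0.119523

−√(1/70) = -0.119523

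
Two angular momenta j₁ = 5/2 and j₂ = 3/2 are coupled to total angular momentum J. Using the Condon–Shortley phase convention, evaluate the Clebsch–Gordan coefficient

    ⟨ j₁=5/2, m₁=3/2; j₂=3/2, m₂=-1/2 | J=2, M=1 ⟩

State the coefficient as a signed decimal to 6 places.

√[5·2!3!1!/7! · 4!1!1!2!3!1!] = √(24/7)
  +(−1)^0/∏(0,2,1,1,2,0)! = 1/4  (running 1/4)
  +(−1)^1/∏(1,1,0,0,3,1)! = -1/6  (running 1/12)
⟨..|..⟩ = √(24/7)·(1/12) = +0.154303

+0.154303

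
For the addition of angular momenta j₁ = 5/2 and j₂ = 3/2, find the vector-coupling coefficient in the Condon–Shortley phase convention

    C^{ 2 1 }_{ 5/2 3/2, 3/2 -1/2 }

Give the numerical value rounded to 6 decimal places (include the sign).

+0.154303  (= +√(1/42))

triangle: 2!×3!×1!/7! = 12/5040
(j±m)!: 4!×1!×1!×2!×3!×1! = 288
prefactor² = (2J+1)×Δ×N² = 24/7
  k=0: +1/(0!×2!×1!×1!×2!×0!) = 1/4
  k=1: −1/(1!×1!×0!×0!×3!×1!) = -1/6
Σ = 1/12  ⇒  CG² = 24/7×1/12² = 1/42
CG = +√(1/42) = +0.154303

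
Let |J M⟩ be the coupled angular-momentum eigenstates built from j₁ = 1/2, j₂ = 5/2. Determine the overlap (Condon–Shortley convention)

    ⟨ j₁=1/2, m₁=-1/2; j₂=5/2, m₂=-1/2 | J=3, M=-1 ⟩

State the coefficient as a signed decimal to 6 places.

triangle: 0!×1!×5!/7! = 120/5040
(j±m)!: 0!×1!×2!×3!×2!×4! = 576
prefactor² = (2J+1)×Δ×N² = 96
  k=0: +1/(0!×0!×1!×2!×0!×3!) = 1/12
Σ = 1/12  ⇒  CG² = 96×1/12² = 2/3
CG = +√(2/3) = +0.816497

+√(2/3) = +0.816497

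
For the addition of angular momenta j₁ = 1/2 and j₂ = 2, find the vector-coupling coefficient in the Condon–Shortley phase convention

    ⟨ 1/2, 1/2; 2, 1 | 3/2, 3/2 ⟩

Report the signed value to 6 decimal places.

+0.447214  (= +√(1/5))

j₁+j₂−J=1  J+j₁−j₂=0  J−j₁+j₂=3  j₁+j₂+J+1=5
(j₁±m₁, j₂±m₂, J±M) = (1,0,3,1,3,0)
P² = 36/5
sum k=0..0:
  [0] +1/6 = 1/6
S = 1/6
C² = P²·S² = 1/5 ; C = +0.447214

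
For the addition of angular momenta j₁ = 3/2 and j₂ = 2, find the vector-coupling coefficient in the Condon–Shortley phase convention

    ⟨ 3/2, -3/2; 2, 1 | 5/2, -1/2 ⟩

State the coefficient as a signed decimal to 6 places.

-0.621059  (= −√(27/70))

triangle: 1!*2!*3!/7! = 12/5040
(j±m)!: 0!*3!*3!*1!*2!*3! = 432
prefactor² = (2J+1)*Δ*N² = 216/35
  k=1: −1/(1!*0!*2!*2!*0!*1!) = -1/4
Σ = -1/4  ⇒  CG² = 216/35*(-1/4)² = 27/70
CG = −√(27/70) = -0.621059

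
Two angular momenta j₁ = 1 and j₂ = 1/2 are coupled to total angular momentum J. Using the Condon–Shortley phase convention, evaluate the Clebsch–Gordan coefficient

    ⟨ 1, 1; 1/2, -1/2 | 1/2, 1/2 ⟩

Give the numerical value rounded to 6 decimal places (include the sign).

+√(2/3) ≈ +0.816497

j₁+j₂−J=1  J+j₁−j₂=1  J−j₁+j₂=0  j₁+j₂+J+1=3
(j₁±m₁, j₂±m₂, J±M) = (2,0,0,1,1,0)
P² = 2/3
sum k=0..0:
  [0] +1/1 = 1
S = 1
C² = P²·S² = 2/3 ; C = +0.816497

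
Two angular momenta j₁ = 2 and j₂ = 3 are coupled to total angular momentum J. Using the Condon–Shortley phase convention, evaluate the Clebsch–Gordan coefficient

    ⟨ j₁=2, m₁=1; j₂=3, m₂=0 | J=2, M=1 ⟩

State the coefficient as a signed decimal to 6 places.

-0.534522

j₁+j₂−J=3  J+j₁−j₂=1  J−j₁+j₂=3  j₁+j₂+J+1=8
(j₁±m₁, j₂±m₂, J±M) = (3,1,3,3,3,1)
P² = 81/14
sum k=0..1:
  [0] +1/36 = 1/36
  [1] −1/4 = -1/4
S = -2/9
C² = P²·S² = 2/7 ; C = -0.534522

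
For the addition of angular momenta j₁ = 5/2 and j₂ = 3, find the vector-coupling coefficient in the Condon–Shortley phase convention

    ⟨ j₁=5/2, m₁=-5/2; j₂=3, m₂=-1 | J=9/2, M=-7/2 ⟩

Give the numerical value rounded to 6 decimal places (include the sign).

-0.710669

√[10·1!4!5!/11! · 0!5!2!4!1!8!] = √(1843200/11)
  +(−1)^1/∏(1,0,4,1,0,4)! = -1/576  (running -1/576)
⟨..|..⟩ = √(1843200/11)·(-1/576) = -0.710669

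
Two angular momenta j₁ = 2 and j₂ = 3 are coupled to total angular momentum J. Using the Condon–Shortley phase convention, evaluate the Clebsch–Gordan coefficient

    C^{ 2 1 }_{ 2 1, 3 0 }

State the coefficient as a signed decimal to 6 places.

-0.534522  (= −√(2/7))

√[5·3!1!3!/8! · 3!1!3!3!3!1!] = √(81/14)
  +(−1)^0/∏(0,3,1,3,0,0)! = 1/36  (running 1/36)
  +(−1)^1/∏(1,2,0,2,1,1)! = -1/4  (running -2/9)
⟨..|..⟩ = √(81/14)·(-2/9) = -0.534522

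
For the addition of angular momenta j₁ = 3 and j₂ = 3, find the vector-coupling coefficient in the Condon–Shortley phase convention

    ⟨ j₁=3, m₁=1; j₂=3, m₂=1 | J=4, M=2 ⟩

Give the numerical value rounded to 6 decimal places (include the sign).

-0.509647

triangle: 2!*4!*4!/11! = 1152/39916800
(j±m)!: 4!*2!*4!*2!*6!*2! = 3317760
prefactor² = (2J+1)*Δ*N² = 331776/385
  k=0: +1/(0!*2!*2!*4!*2!*0!) = 1/192
  k=1: −1/(1!*1!*1!*3!*3!*1!) = -1/36
  k=2: +1/(2!*0!*0!*2!*4!*2!) = 1/192
Σ = -5/288  ⇒  CG² = 331776/385*(-5/288)² = 20/77
CG = −√(20/77) = -0.509647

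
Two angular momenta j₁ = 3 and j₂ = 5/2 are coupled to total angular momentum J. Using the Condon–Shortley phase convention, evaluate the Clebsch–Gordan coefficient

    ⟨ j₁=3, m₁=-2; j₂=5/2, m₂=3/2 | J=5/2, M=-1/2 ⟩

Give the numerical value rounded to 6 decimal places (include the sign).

−√(1/14) ≈ -0.267261

triangle: 3!·3!·2!/9! = 72/362880
(j±m)!: 1!·5!·4!·1!·2!·3! = 34560
prefactor² = (2J+1)·Δ·N² = 288/7
  k=2: +1/(2!·1!·3!·2!·0!·0!) = 1/24
  k=3: −1/(3!·0!·2!·1!·1!·1!) = -1/12
Σ = -1/24  ⇒  CG² = 288/7·(-1/24)² = 1/14
CG = −√(1/14) = -0.267261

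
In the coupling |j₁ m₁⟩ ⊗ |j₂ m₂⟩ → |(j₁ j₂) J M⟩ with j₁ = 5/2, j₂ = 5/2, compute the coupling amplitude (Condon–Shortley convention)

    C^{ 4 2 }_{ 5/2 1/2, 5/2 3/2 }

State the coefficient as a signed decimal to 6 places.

-0.422577  (= −√(5/28))

triangle: 1!×4!×4!/10! = 576/3628800
(j±m)!: 3!×2!×4!×1!×6!×2! = 414720
prefactor² = (2J+1)×Δ×N² = 20736/35
  k=0: +1/(0!×1!×2!×4!×2!×0!) = 1/96
  k=1: −1/(1!×0!×1!×3!×3!×1!) = -1/36
Σ = -5/288  ⇒  CG² = 20736/35×(-5/288)² = 5/28
CG = −√(5/28) = -0.422577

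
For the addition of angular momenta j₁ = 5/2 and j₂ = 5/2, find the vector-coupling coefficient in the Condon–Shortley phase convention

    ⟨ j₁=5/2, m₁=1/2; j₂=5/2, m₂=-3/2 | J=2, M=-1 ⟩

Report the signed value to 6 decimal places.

-0.377964  (= −√(1/7))

√[5·3!2!2!/8! · 3!2!1!4!1!3!] = √(36/7)
  +(−1)^0/∏(0,3,2,1,0,1)! = 1/12  (running 1/12)
  +(−1)^1/∏(1,2,1,0,1,2)! = -1/4  (running -1/6)
⟨..|..⟩ = √(36/7)·(-1/6) = -0.377964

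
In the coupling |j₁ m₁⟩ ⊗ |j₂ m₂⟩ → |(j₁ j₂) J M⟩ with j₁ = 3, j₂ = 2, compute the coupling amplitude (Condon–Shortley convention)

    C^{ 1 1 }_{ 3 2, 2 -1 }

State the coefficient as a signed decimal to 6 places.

−√(2/7) ≈ -0.534522

j₁+j₂−J=4  J+j₁−j₂=2  J−j₁+j₂=0  j₁+j₂+J+1=7
(j₁±m₁, j₂±m₂, J±M) = (5,1,1,3,2,0)
P² = 288/7
sum k=1..1:
  [1] −1/12 = -1/12
S = -1/12
C² = P²·S² = 2/7 ; C = -0.534522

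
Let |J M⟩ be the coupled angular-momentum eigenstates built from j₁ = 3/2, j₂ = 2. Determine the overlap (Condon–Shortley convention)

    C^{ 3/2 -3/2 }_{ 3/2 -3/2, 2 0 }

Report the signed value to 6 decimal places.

+0.447214  (= +√(1/5))

j₁+j₂−J=2  J+j₁−j₂=1  J−j₁+j₂=2  j₁+j₂+J+1=6
(j₁±m₁, j₂±m₂, J±M) = (0,3,2,2,0,3)
P² = 16/5
sum k=2..2:
  [2] +1/4 = 1/4
S = 1/4
C² = P²·S² = 1/5 ; C = +0.447214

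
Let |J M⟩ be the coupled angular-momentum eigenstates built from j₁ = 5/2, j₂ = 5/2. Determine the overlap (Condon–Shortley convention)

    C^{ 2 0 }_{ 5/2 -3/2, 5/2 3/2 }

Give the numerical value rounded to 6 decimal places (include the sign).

−√(1/84) ≈ -0.109109

triangle: 3!*2!*2!/8! = 24/40320
(j±m)!: 1!*4!*4!*1!*2!*2! = 2304
prefactor² = (2J+1)*Δ*N² = 48/7
  k=2: +1/(2!*1!*2!*2!*0!*0!) = 1/8
  k=3: −1/(3!*0!*1!*1!*1!*1!) = -1/6
Σ = -1/24  ⇒  CG² = 48/7*(-1/24)² = 1/84
CG = −√(1/84) = -0.109109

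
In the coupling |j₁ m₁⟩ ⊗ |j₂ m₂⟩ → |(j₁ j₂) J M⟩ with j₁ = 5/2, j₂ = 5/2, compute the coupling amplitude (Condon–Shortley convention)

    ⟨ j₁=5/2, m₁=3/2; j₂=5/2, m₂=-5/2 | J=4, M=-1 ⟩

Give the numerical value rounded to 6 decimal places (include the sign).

triangle: 1!×4!×4!/10! = 576/3628800
(j±m)!: 4!×1!×0!×5!×3!×5! = 2073600
prefactor² = (2J+1)×Δ×N² = 20736/7
  k=0: +1/(0!×1!×1!×0!×3!×4!) = 1/144
Σ = 1/144  ⇒  CG² = 20736/7×1/144² = 1/7
CG = +√(1/7) = +0.377964

+0.377964  (= +√(1/7))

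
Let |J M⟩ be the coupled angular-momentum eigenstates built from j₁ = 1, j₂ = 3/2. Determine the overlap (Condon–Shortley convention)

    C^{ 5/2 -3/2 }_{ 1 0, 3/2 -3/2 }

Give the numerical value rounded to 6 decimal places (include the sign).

√[6·0!2!3!/6! · 1!1!0!3!1!4!] = √(72/5)
  +(−1)^0/∏(0,0,1,0,1,3)! = 1/6  (running 1/6)
⟨..|..⟩ = √(72/5)·(1/6) = +0.632456

+0.632456  (= +√(2/5))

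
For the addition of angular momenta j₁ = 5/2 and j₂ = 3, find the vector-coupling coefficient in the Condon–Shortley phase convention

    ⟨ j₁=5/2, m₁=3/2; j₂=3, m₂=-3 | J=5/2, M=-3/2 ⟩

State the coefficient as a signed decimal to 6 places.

+√(8/21) ≈ +0.617213

triangle: 3!×2!×3!/9! = 72/362880
(j±m)!: 4!×1!×0!×6!×1!×4! = 414720
prefactor² = (2J+1)×Δ×N² = 3456/7
  k=0: +1/(0!×3!×1!×0!×1!×3!) = 1/36
Σ = 1/36  ⇒  CG² = 3456/7×1/36² = 8/21
CG = +√(8/21) = +0.617213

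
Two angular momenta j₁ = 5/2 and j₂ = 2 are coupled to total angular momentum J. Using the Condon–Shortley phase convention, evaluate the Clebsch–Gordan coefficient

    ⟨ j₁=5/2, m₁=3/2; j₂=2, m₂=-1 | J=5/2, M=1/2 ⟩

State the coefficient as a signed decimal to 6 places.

+√(6/35) ≈ +0.414039

j₁+j₂−J=2  J+j₁−j₂=3  J−j₁+j₂=2  j₁+j₂+J+1=8
(j₁±m₁, j₂±m₂, J±M) = (4,1,1,3,3,2)
P² = 216/35
sum k=0..1:
  [0] +1/4 = 1/4
  [1] −1/12 = -1/12
S = 1/6
C² = P²·S² = 6/35 ; C = +0.414039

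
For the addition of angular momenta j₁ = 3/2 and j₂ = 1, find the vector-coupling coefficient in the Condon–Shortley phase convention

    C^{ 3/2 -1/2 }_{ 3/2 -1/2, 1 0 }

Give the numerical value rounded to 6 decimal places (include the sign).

-0.258199

√[4·1!2!1!/5! · 1!2!1!1!1!2!] = √(4/15)
  +(−1)^0/∏(0,1,2,1,0,0)! = 1/2  (running 1/2)
  +(−1)^1/∏(1,0,1,0,1,1)! = -1  (running -1/2)
⟨..|..⟩ = √(4/15)·(-1/2) = -0.258199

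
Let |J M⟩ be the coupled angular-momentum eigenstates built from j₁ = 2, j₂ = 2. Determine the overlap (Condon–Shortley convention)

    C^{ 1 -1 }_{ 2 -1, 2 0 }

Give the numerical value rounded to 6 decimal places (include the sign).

j₁+j₂−J=3  J+j₁−j₂=1  J−j₁+j₂=1  j₁+j₂+J+1=6
(j₁±m₁, j₂±m₂, J±M) = (1,3,2,2,0,2)
P² = 6/5
sum k=2..2:
  [2] +1/2 = 1/2
S = 1/2
C² = P²·S² = 3/10 ; C = +0.547723

+0.547723  (= +√(3/10))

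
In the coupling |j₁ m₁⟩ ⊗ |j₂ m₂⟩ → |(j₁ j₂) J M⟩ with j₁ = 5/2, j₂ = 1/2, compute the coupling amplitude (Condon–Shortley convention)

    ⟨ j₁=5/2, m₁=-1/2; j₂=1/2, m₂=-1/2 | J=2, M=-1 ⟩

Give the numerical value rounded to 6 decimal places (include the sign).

triangle: 1!×4!×0!/6! = 24/720
(j±m)!: 2!×3!×0!×1!×1!×3! = 72
prefactor² = (2J+1)×Δ×N² = 12
  k=0: +1/(0!×1!×3!×0!×1!×0!) = 1/6
Σ = 1/6  ⇒  CG² = 12×1/6² = 1/3
CG = +√(1/3) = +0.577350

+√(1/3) = +0.577350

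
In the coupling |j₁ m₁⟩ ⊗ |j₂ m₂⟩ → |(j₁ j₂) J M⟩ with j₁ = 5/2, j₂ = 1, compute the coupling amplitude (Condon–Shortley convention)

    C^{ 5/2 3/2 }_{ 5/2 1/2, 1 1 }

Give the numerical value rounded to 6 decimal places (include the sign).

j₁+j₂−J=1  J+j₁−j₂=4  J−j₁+j₂=1  j₁+j₂+J+1=7
(j₁±m₁, j₂±m₂, J±M) = (3,2,2,0,4,1)
P² = 576/35
sum k=1..1:
  [1] −1/6 = -1/6
S = -1/6
C² = P²·S² = 16/35 ; C = -0.676123

−√(16/35) ≈ -0.676123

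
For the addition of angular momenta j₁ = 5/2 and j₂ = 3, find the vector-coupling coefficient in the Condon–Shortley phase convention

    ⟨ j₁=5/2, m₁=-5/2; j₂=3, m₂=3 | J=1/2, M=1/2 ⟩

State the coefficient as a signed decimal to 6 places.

√[2·5!0!1!/7! · 0!5!6!0!1!0!] = √(28800/7)
  +(−1)^5/∏(5,0,0,1,0,0)! = -1/120  (running -1/120)
⟨..|..⟩ = √(28800/7)·(-1/120) = -0.534522

-0.534522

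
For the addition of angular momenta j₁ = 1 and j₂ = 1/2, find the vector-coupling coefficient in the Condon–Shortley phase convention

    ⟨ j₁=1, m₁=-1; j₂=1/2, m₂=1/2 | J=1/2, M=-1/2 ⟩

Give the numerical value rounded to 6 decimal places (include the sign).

-0.816497  (= −√(2/3))

triangle: 1!·1!·0!/3! = 1/6
(j±m)!: 0!·2!·1!·0!·0!·1! = 2
prefactor² = (2J+1)·Δ·N² = 2/3
  k=1: −1/(1!·0!·1!·0!·0!·0!) = -1
Σ = -1  ⇒  CG² = 2/3·(-1)² = 2/3
CG = −√(2/3) = -0.816497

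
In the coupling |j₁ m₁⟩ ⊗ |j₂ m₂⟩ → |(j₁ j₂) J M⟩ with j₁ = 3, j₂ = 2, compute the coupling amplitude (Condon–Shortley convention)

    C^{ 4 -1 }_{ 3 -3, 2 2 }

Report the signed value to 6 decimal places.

triangle: 1!*5!*3!/10! = 720/3628800
(j±m)!: 0!*6!*4!*0!*3!*5! = 12441600
prefactor² = (2J+1)*Δ*N² = 155520/7
  k=1: −1/(1!*0!*5!*3!*0!*0!) = -1/720
Σ = -1/720  ⇒  CG² = 155520/7*(-1/720)² = 3/70
CG = −√(3/70) = -0.207020

−√(3/70) ≈ -0.207020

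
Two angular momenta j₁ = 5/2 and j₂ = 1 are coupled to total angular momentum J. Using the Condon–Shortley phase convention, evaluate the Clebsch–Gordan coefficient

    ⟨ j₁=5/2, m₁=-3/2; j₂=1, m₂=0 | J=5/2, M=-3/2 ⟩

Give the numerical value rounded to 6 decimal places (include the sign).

-0.507093

j₁+j₂−J=1  J+j₁−j₂=4  J−j₁+j₂=1  j₁+j₂+J+1=7
(j₁±m₁, j₂±m₂, J±M) = (1,4,1,1,1,4)
P² = 576/35
sum k=0..1:
  [0] +1/24 = 1/24
  [1] −1/6 = -1/6
S = -1/8
C² = P²·S² = 9/35 ; C = -0.507093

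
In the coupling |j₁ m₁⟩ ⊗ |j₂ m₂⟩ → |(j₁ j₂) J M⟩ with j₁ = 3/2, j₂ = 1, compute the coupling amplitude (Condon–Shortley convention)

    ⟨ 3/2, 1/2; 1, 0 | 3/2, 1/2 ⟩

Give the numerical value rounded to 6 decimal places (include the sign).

j₁+j₂−J=1  J+j₁−j₂=2  J−j₁+j₂=1  j₁+j₂+J+1=5
(j₁±m₁, j₂±m₂, J±M) = (2,1,1,1,2,1)
P² = 4/15
sum k=0..1:
  [0] +1/1 = 1
  [1] −1/2 = -1/2
S = 1/2
C² = P²·S² = 1/15 ; C = +0.258199

+0.258199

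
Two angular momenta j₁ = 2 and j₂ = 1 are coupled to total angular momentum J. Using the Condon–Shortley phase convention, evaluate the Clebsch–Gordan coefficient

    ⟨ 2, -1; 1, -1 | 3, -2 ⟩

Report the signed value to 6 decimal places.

+√(2/3) = +0.816497

triangle: 0!*4!*2!/7! = 48/5040
(j±m)!: 1!*3!*0!*2!*1!*5! = 1440
prefactor² = (2J+1)*Δ*N² = 96
  k=0: +1/(0!*0!*3!*0!*1!*2!) = 1/12
Σ = 1/12  ⇒  CG² = 96*1/12² = 2/3
CG = +√(2/3) = +0.816497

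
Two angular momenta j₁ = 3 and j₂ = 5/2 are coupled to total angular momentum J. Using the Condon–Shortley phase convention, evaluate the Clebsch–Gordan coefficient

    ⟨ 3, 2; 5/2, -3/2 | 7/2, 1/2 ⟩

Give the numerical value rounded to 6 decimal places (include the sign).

+√(20/63) ≈ +0.563436

triangle: 2!*4!*3!/10! = 288/3628800
(j±m)!: 5!*1!*1!*4!*4!*3! = 414720
prefactor² = (2J+1)*Δ*N² = 9216/35
  k=0: +1/(0!*2!*1!*1!*3!*2!) = 1/24
  k=1: −1/(1!*1!*0!*0!*4!*3!) = -1/144
Σ = 5/144  ⇒  CG² = 9216/35*5/144² = 20/63
CG = +√(20/63) = +0.563436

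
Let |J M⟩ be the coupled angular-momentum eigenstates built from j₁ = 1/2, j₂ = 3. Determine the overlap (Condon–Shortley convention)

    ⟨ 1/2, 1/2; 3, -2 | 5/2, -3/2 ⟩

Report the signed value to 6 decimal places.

√[6·1!0!5!/7! · 1!0!1!5!1!4!] = √(2880/7)
  +(−1)^0/∏(0,1,0,1,0,4)! = 1/24  (running 1/24)
⟨..|..⟩ = √(2880/7)·(1/24) = +0.845154

+0.845154  (= +√(5/7))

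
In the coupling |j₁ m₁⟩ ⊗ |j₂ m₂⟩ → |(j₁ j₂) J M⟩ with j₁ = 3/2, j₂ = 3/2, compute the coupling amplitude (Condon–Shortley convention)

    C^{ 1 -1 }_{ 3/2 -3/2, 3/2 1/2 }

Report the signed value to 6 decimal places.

j₁+j₂−J=2  J+j₁−j₂=1  J−j₁+j₂=1  j₁+j₂+J+1=5
(j₁±m₁, j₂±m₂, J±M) = (0,3,2,1,0,2)
P² = 6/5
sum k=2..2:
  [2] +1/2 = 1/2
S = 1/2
C² = P²·S² = 3/10 ; C = +0.547723

+0.547723  (= +√(3/10))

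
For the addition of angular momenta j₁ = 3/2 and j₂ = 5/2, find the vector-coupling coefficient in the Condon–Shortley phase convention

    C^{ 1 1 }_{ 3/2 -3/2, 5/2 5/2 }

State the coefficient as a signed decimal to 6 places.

−√(1/2) ≈ -0.707107

triangle: 3!*0!*2!/6! = 12/720
(j±m)!: 0!*3!*5!*0!*2!*0! = 1440
prefactor² = (2J+1)*Δ*N² = 72
  k=3: −1/(3!*0!*0!*2!*0!*0!) = -1/12
Σ = -1/12  ⇒  CG² = 72*(-1/12)² = 1/2
CG = −√(1/2) = -0.707107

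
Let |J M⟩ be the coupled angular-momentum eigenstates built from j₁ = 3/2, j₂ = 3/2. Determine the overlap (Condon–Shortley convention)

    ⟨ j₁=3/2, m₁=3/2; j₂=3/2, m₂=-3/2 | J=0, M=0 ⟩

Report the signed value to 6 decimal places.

triangle: 3!×0!×0!/4! = 6/24
(j±m)!: 3!×0!×0!×3!×0!×0! = 36
prefactor² = (2J+1)×Δ×N² = 9
  k=0: +1/(0!×3!×0!×0!×0!×0!) = 1/6
Σ = 1/6  ⇒  CG² = 9×1/6² = 1/4
CG = +√(1/4) = +0.500000

+0.500000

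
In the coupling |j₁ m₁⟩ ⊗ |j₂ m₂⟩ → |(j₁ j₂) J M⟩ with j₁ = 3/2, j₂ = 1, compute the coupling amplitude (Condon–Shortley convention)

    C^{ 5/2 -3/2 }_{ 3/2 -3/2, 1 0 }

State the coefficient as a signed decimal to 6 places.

+0.632456

triangle: 0!*3!*2!/6! = 12/720
(j±m)!: 0!*3!*1!*1!*1!*4! = 144
prefactor² = (2J+1)*Δ*N² = 72/5
  k=0: +1/(0!*0!*3!*1!*0!*1!) = 1/6
Σ = 1/6  ⇒  CG² = 72/5*1/6² = 2/5
CG = +√(2/5) = +0.632456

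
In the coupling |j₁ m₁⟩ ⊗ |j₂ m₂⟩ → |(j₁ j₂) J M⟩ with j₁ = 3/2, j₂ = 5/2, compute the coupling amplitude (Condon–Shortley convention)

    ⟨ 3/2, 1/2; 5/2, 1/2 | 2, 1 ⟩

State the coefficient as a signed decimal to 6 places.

-0.545545  (= −√(25/84))

√[5·2!1!3!/7! · 2!1!3!2!3!1!] = √(12/7)
  +(−1)^0/∏(0,2,1,3,0,0)! = 1/12  (running 1/12)
  +(−1)^1/∏(1,1,0,2,1,1)! = -1/2  (running -5/12)
⟨..|..⟩ = √(12/7)·(-5/12) = -0.545545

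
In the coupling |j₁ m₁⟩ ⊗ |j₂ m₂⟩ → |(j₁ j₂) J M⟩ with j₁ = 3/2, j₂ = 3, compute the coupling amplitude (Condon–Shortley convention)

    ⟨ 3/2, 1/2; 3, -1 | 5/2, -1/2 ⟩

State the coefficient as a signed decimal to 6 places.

-0.119523  (= −√(1/70))

j₁+j₂−J=2  J+j₁−j₂=1  J−j₁+j₂=4  j₁+j₂+J+1=8
(j₁±m₁, j₂±m₂, J±M) = (2,1,2,4,2,3)
P² = 288/35
sum k=0..1:
  [0] +1/8 = 1/8
  [1] −1/6 = -1/6
S = -1/24
C² = P²·S² = 1/70 ; C = -0.119523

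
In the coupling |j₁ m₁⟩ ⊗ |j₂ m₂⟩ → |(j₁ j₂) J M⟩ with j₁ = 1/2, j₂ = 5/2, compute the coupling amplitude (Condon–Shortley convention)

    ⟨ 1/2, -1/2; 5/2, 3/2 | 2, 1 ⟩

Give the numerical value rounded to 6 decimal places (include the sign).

-0.816497  (= −√(2/3))

j₁+j₂−J=1  J+j₁−j₂=0  J−j₁+j₂=4  j₁+j₂+J+1=6
(j₁±m₁, j₂±m₂, J±M) = (0,1,4,1,3,1)
P² = 24
sum k=1..1:
  [1] −1/6 = -1/6
S = -1/6
C² = P²·S² = 2/3 ; C = -0.816497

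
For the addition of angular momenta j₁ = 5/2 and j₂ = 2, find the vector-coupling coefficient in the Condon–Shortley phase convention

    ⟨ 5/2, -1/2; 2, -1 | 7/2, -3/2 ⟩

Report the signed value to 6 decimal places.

+0.308607

√[8·1!4!3!/9! · 2!3!1!3!2!5!] = √(384/7)
  +(−1)^0/∏(0,1,3,1,1,2)! = 1/12  (running 1/12)
  +(−1)^1/∏(1,0,2,0,2,3)! = -1/24  (running 1/24)
⟨..|..⟩ = √(384/7)·(1/24) = +0.308607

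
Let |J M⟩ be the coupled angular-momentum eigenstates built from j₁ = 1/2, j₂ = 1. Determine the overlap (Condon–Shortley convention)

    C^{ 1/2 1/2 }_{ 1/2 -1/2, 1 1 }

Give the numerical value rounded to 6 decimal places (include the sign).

triangle: 1!*0!*1!/3! = 1/6
(j±m)!: 0!*1!*2!*0!*1!*0! = 2
prefactor² = (2J+1)*Δ*N² = 2/3
  k=1: −1/(1!*0!*0!*1!*0!*0!) = -1
Σ = -1  ⇒  CG² = 2/3*(-1)² = 2/3
CG = −√(2/3) = -0.816497

−√(2/3) = -0.816497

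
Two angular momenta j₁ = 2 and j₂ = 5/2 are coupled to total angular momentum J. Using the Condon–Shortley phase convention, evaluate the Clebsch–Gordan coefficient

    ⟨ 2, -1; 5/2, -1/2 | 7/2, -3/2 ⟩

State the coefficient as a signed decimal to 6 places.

-0.308607

√[8·1!3!4!/9! · 1!3!2!3!2!5!] = √(384/7)
  +(−1)^0/∏(0,1,3,2,0,2)! = 1/24  (running 1/24)
  +(−1)^1/∏(1,0,2,1,1,3)! = -1/12  (running -1/24)
⟨..|..⟩ = √(384/7)·(-1/24) = -0.308607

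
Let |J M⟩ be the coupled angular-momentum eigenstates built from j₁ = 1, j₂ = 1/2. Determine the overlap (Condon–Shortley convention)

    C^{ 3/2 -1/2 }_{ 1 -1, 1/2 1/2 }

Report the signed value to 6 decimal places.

j₁+j₂−J=0  J+j₁−j₂=2  J−j₁+j₂=1  j₁+j₂+J+1=4
(j₁±m₁, j₂±m₂, J±M) = (0,2,1,0,1,2)
P² = 4/3
sum k=0..0:
  [0] +1/2 = 1/2
S = 1/2
C² = P²·S² = 1/3 ; C = +0.577350

+0.577350  (= +√(1/3))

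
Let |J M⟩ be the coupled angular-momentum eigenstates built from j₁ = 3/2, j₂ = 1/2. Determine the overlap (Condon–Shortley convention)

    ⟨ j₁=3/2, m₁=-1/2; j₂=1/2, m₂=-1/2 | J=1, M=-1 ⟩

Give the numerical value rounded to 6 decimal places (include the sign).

j₁+j₂−J=1  J+j₁−j₂=2  J−j₁+j₂=0  j₁+j₂+J+1=4
(j₁±m₁, j₂±m₂, J±M) = (1,2,0,1,0,2)
P² = 1
sum k=0..0:
  [0] +1/2 = 1/2
S = 1/2
C² = P²·S² = 1/4 ; C = +0.500000

+0.500000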